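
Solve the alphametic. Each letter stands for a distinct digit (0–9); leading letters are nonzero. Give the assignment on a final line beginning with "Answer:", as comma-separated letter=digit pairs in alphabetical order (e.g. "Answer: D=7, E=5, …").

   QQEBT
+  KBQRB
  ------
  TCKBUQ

Step 1. [col 1: T + B ≡ Q (mod 10)] several values work for Q in column 1 (T + B ≡ Q (mod 10), carry-in 0); try Q=7, so Q=7.
Step 2. [col 1: T + B ≡ Q (mod 10)] column 1 (T + B ≡ Q (mod 10), carry-in 0) doesn't pin T yet; pick T=1 and continue ⇒ T=1.
Step 3. [col 1: T + B ≡ Q (mod 10)] column 1: given T=1, Q=7, carry-in 0, and digits 1,7 already taken and all letters distinct, T+B≡Q (mod 10) forces B=6. So B=6.
Step 4. [col 2: B + R ≡ U (mod 10)] R=9 is one option consistent with column 2 (B + R ≡ U (mod 10), carry-in 0) — take it. So R=9.
Step 5. [col 2: B + R ≡ U (mod 10)] from column 2 (B=6, R=9, carry-in 0, digits 1,6,7,9 already taken and all letters distinct): U must equal 5, so U=5.
Step 6. [col 3: E + Q ≡ B (mod 10)] column 3 reads E+Q+carry(1)=B with Q=7, B=6; with digits 1,5,6,7,9 already taken and all letters distinct, the only value for E is 8. So E=8.
Step 7. [col 4: Q + B ≡ K (mod 10)] column 4: given Q=7, B=6, carry-in 1, and digits 1,5,6,7,8,9 already taken and all letters distinct, Q+B≡K (mod 10) forces K=4, so K=4.
Step 8. [col 5: Q + K ≡ C (mod 10)] from column 5 (Q=7, K=4, carry-in 1, digits 1,4,5,6,7,8,9 already taken and all letters distinct): C must equal 2 ⇒ C=2.

Answer: B=6, C=2, E=8, K=4, Q=7, R=9, T=1, U=5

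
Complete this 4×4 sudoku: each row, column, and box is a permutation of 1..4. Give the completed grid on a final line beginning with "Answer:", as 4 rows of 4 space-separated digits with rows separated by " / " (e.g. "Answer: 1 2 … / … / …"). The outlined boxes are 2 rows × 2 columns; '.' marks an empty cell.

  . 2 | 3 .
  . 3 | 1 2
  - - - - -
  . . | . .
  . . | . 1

Step 1. [r4c2∈{4}] r4c2 has the single candidate 4 ⇒ r4c2=4.
Step 2. [r1c4∈{4}] only 4 remains possible at r1c4. So r1c4=4.
Step 3. [r4c1∈{2,3}] in row 4, 3 fits only at r4c1. So r4c1=3.
Step 4. [r3c1∈{1,2}] in col 1, 2 fits only at r3c1 ⇒ r3c1=2.
Step 5. [r4c3∈{2}] r4c3 has the single candidate 2 ⇒ r4c3=2.
Step 6. [r3c3∈{4}] nothing but 4 survives at r3c3. So r3c3=4.
Step 7. [r3c4∈{3}] r3c4 has the single candidate 3 ⇒ r3c4=3.
Step 8. [r3c2∈{1}] r3c2 is down to just 1 ⇒ r3c2=1.
Step 9. [r1c1∈{1}] r1c1 is down to just 1, so r1c1=1.
Step 10. [r2c1∈{4}] r2c1 has the single candidate 4, so r2c1=4.

Answer: 1 2 3 4 / 4 3 1 2 / 2 1 4 3 / 3 4 2 1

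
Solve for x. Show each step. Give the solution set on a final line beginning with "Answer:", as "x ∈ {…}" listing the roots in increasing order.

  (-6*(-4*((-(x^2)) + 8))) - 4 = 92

Step 1. [(-6*(-4*((-(x^2)) + 8))) - 4 = 92] peel the -4: add 4 from each side ⇒ sub: -6*(-4*((-(x^2)) + 8)) = 96.
Step 2. [-6*(-4*((-(x^2)) + 8)) = 96] -6 out front; divide by -6. So div: -4*((-(x^2)) + 8) = -16.
Step 3. [-4*((-(x^2)) + 8) = -16] leading coefficient -4: divide by -4 ⇒ div: (-(x^2)) + 8 = 4.
Step 4. [(-(x^2)) + 8 = 4] the outer +8 inverts by subtracting 8, so sub: -(x^2) = -4.
Step 5. [-(x^2) = -4] LHS negated; negate both sides. So neg: x^2 = 4.
Step 6. [x^2 = 4] √ both sides: 4 ≥ 0 gives two branches, so sqrt: x = 2 or -2.

Answer: x ∈ {-2, 2}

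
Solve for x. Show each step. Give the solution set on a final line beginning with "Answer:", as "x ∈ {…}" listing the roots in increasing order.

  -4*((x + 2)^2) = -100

Step 1. [-4*((x + 2)^2) = -100] LHS = -4·(…); ÷-4 both sides, so div: (x + 2)^2 = 25.
Step 2. [(x + 2)^2 = 25] √ both sides: 25 ≥ 0 gives two branches. So sqrt: x + 2 = 5 or -5.
Step 3. [x + 2 = 5 or -5] 2 comes off first (subtract 2), so sub: x = 3 or -7.

Answer: x ∈ {-7, 3}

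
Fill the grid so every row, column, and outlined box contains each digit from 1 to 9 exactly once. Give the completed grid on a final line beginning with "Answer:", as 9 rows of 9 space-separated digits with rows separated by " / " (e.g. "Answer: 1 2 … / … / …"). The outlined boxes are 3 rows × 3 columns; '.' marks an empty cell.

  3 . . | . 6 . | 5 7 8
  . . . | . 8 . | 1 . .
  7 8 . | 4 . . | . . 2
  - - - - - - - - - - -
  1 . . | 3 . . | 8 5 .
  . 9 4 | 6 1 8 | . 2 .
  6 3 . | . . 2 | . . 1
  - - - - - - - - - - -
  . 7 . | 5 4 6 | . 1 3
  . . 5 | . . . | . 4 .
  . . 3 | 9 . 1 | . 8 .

Step 1. [r6c4∈{7}] r6c4 is down to just 7 ⇒ r6c4=7.
Step 2. [r4c9∈{4,6,7,9}] 6 has one home in row 4: r4c9. So r4c9=6.
Step 3. [r2c2∈{2,4,5,6}] r2c2 is the only open cell in col 2 admitting 5, so r2c2=5.
Step 4. [r1c6∈{9}] r1c6 has the single candidate 9. So r1c6=9.
Step 5. [r2c4∈{2}] only 2 remains possible at r2c4, so r2c4=2.
Step 6. [r3c3∈{1,6,9}] in row 3, 1 fits only at r3c3 ⇒ r3c3=1.
Step 7. [r6c8∈{9}] only 9 remains possible at r6c8. So r6c8=9.
Step 8. [r3c7∈{3,6,9}] row 3 places 9 nowhere but r3c7. So r3c7=9.
Step 9. [r4c2∈{2}] only 2 remains possible at r4c2. So r4c2=2.
Step 10. [r7c7∈{2}] r7c7 is down to just 2 ⇒ r7c7=2.
Step 11. [r5c9∈{7}] r5c9 has the single candidate 7. So r5c9=7.
Step 12. [r3c6∈{3,5}] r3c6 is the only open cell in col 6 admitting 5, so r3c6=5.
Step 13. [r3c5∈{3}] only 3 remains possible at r3c5, so r3c5=3.
Step 14. [r1c2∈{4}] nothing but 4 survives at r1c2, so r1c2=4.
Step 15. [r2c1∈{9}] only 9 remains possible at r2c1 ⇒ r2c1=9.
Step 16. [r7c1∈{8}] r7c1 is down to just 8, so r7c1=8.
Step 17. [r8c1∈{2}] only 2 remains possible at r8c1, so r8c1=2.
Step 18. [r8c5∈{7}] nothing but 7 survives at r8c5 ⇒ r8c5=7.
Step 19. [r9c2∈{6}] only 6 remains possible at r9c2, so r9c2=6.
Step 20. [r2c3∈{6}] r2c3 is down to just 6 ⇒ r2c3=6.
Step 21. [r6c7∈{4}] r6c7 has the single candidate 4, so r6c7=4.
Step 22. [r4c6∈{4}] r4c6 is down to just 4 ⇒ r4c6=4.
Step 23. [r5c7∈{3}] r5c7's peers cover all but 3, so r5c7=3.
Step 24. [r9c1∈{4}] only 4 remains possible at r9c1. So r9c1=4.
Step 25. [r8c4∈{8}] r8c4 has the single candidate 8 ⇒ r8c4=8.
Step 26. [r2c9∈{4}] r2c9 has the single candidate 4. So r2c9=4.
Step 27. [r2c8∈{3}] nothing but 3 survives at r2c8. So r2c8=3.
Step 28. [r8c9∈{9}] only 9 remains possible at r8c9, so r8c9=9.
Step 29. [r4c3∈{7}] r4c3's peers cover all but 7 ⇒ r4c3=7.
Step 30. [r4c5∈{9}] nothing but 9 survives at r4c5 ⇒ r4c5=9.
Step 31. [r3c8∈{6}] r3c8 is down to just 6 ⇒ r3c8=6.
Step 32. [r6c3∈{8}] only 8 remains possible at r6c3. So r6c3=8.
Step 33. [r5c1∈{5}] r5c1 has the single candidate 5 ⇒ r5c1=5.
Step 34. [r9c5∈{2}] r9c5 is down to just 2 ⇒ r9c5=2.
Step 35. [r7c3∈{9}] r7c3 is down to just 9 ⇒ r7c3=9.
Step 36. [r9c7∈{7}] nothing but 7 survives at r9c7 ⇒ r9c7=7.
Step 37. [r1c4∈{1}] r1c4 is down to just 1. So r1c4=1.
Step 38. [r8c7∈{6}] only 6 remains possible at r8c7. So r8c7=6.
Step 39. [r6c5∈{5}] only 5 remains possible at r6c5, so r6c5=5.
Step 40. [r9c9∈{5}] r9c9's peers cover all but 5 ⇒ r9c9=5.
Step 41. [r8c2∈{1}] r8c2 is down to just 1, so r8c2=1.
Step 42. [r2c6∈{7}] r2c6 has the single candidate 7 ⇒ r2c6=7.
Step 43. [r1c3∈{2}] r1c3 has the single candidate 2. So r1c3=2.
Step 44. [r8c6∈{3}] r8c6's peers cover all but 3 ⇒ r8c6=3.

Answer: 3 4 2 1 6 9 5 7 8 / 9 5 6 2 8 7 1 3 4 / 7 8 1 4 3 5 9 6 2 / 1 2 7 3 9 4 8 5 6 / 5 9 4 6 1 8 3 2 7 / 6 3 8 7 5 2 4 9 1 / 8 7 9 5 4 6 2 1 3 / 2 1 5 8 7 3 6 4 9 / 4 6 3 9 2 1 7 8 5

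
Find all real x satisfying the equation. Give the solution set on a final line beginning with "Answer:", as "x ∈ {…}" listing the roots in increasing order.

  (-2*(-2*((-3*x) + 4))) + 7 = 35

Step 1. [(-2*(-2*((-3*x) + 4))) + 7 = 35] the outer +7 inverts by subtracting 7, so sub: -2*(-2*((-3*x) + 4)) = 28.
Step 2. [-2*(-2*((-3*x) + 4)) = 28] leading coefficient -2: divide by -2 ⇒ div: -2*((-3*x) + 4) = -14.
Step 3. [-2*((-3*x) + 4) = -14] -2·(inner) — divide through by -2. So div: (-3*x) + 4 = 7.
Step 4. [(-3*x) + 4 = 7] +4 is outermost — subtract 4 both sides ⇒ sub: -3*x = 3.
Step 5. [-3*x = 3] -3 out front; divide by -3 ⇒ div: x = -1.

Answer: x ∈ {-1}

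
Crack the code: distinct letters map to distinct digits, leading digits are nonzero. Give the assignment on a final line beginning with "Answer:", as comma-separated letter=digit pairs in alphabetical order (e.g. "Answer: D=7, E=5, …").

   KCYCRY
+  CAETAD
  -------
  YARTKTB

Step 1. [col 1: Y + D ≡ B (mod 10)] Y=1 is one option consistent with column 1 (Y + D ≡ B (mod 10), carry-in 0) — take it ⇒ Y=1.
Step 2. [col 1: Y + D ≡ B (mod 10)] no forcing yet in column 1 (carry-in 0); B=3 is free and consistent — try it. So B=3.
Step 3. [col 1: Y + D ≡ B (mod 10)] from column 1 (Y=1, B=3, carry-in 0, digits 1,3 already taken and all letters distinct): D must equal 2. So D=2.
Step 4. [col 2: R + A ≡ T (mod 10)] several values work for T in column 2 (R + A ≡ T (mod 10), carry-in 0); try T=0. So T=0.
Step 5. [col 2: R + A ≡ T (mod 10)] column 2 (R + A ≡ T (mod 10), carry-in 0) doesn't pin R yet; pick R=4 and continue. So R=4.
Step 6. [col 2: R + A ≡ T (mod 10)] column 2: given R=4, T=0, carry-in 0, and digits 0,1,2,3,4 already taken and all letters distinct, R+A≡T (mod 10) forces A=6 ⇒ A=6.
Step 7. [col 3: C + T ≡ K (mod 10)] C=7 is one option consistent with column 3 (C + T ≡ K (mod 10), carry-in 1) — take it. So C=7.
Step 8. [col 3: C + T ≡ K (mod 10)] from column 3 (C=7, T=0, carry-in 1, digits 0,1,2,3,4,6,7 already taken and all letters distinct): K must equal 8 ⇒ K=8.
Step 9. [col 4: Y + E ≡ T (mod 10)] column 4: given Y=1, T=0, carry-in 0, and digits 0,1,2,3,4,6,7,8 already taken and all letters distinct, Y+E≡T (mod 10) forces E=9, so E=9.

Answer: A=6, B=3, C=7, D=2, E=9, K=8, R=4, T=0, Y=1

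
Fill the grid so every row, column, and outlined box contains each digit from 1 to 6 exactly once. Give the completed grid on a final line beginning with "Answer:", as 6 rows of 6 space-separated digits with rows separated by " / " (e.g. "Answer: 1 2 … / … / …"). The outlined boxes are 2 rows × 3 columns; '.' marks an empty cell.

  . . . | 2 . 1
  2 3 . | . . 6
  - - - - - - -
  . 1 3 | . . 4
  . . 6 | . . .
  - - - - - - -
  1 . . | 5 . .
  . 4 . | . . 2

Step 1. [r1c5∈{3,4,5}] row 1 places 3 nowhere but r1c5. So r1c5=3.
Step 2. [r3c1∈{5}] nothing but 5 survives at r3c1 ⇒ r3c1=5.
Step 3. [r1c2∈{5,6}] r1c2 is the only open cell in col 2 admitting 5. So r1c2=5.
Step 4. [r5c2∈{2,6}] 6 has one home in col 2: r5c2. So r5c2=6.
Step 5. [r4c6∈{3,5}] across col 6, 5 lands solely at r4c6, so r4c6=5.
Step 6. [r3c4∈{6}] r3c4 is down to just 6. So r3c4=6.
Step 7. [r1c3∈{4}] nothing but 4 survives at r1c3 ⇒ r1c3=4.
Step 8. [r4c4∈{1,3}] row 4 places 3 nowhere but r4c4. So r4c4=3.
Step 9. [r4c5∈{1,2}] across row 4, 1 lands solely at r4c5, so r4c5=1.
Step 10. [r2c4∈{4}] r2c4 has the single candidate 4 ⇒ r2c4=4.
Step 11. [r2c5∈{5}] r2c5's peers cover all but 5, so r2c5=5.
Step 12. [r2c3∈{1}] r2c3's peers cover all but 1. So r2c3=1.
Step 13. [r3c5∈{2}] r3c5's peers cover all but 2. So r3c5=2.
Step 14. [r6c1∈{3}] r6c1 is down to just 3, so r6c1=3.
Step 15. [r6c4∈{1}] r6c4's peers cover all but 1, so r6c4=1.
Step 16. [r6c5∈{6}] r6c5's peers cover all but 6, so r6c5=6.
Step 17. [r1c1∈{6}] r1c1 has the single candidate 6. So r1c1=6.
Step 18. [r5c5∈{4}] only 4 remains possible at r5c5. So r5c5=4.
Step 19. [r4c2∈{2}] r4c2's peers cover all but 2, so r4c2=2.
Step 20. [r5c6∈{3}] r5c6's peers cover all but 3. So r5c6=3.
Step 21. [r6c3∈{5}] nothing but 5 survives at r6c3. So r6c3=5.
Step 22. [r5c3∈{2}] r5c3 has the single candidate 2. So r5c3=2.
Step 23. [r4c1∈{4}] only 4 remains possible at r4c1, so r4c1=4.

Answer: 6 5 4 2 3 1 / 2 3 1 4 5 6 / 5 1 3 6 2 4 / 4 2 6 3 1 5 / 1 6 2 5 4 3 / 3 4 5 1 6 2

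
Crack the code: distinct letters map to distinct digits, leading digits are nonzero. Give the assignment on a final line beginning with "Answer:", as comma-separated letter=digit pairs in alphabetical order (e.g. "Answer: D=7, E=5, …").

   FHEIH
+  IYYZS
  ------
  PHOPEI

Step 1. [col 1: H + S ≡ I (mod 10)] column 1 (H + S ≡ I (mod 10), carry-in 0) doesn't pin S yet; pick S=2 and continue, so S=2.
Step 2. [P] P is the leading digit of a 6-digit sum of two 5-digit numbers; the final carry is exactly 1. So P=1.
Step 3. [col 1: H + S ≡ I (mod 10)] no forcing yet in column 1 (carry-in 0); I=5 is free and consistent — try it. So I=5.
Step 4. [col 1: H + S ≡ I (mod 10)] column 1: given S=2, I=5, carry-in 0, and digits 1,2,5 already taken and all letters distinct, H+S≡I (mod 10) forces H=3, so H=3.
Step 5. [col 2: I + Z ≡ E (mod 10)] Z=9 is one option consistent with column 2 (I + Z ≡ E (mod 10), carry-in 0) — take it. So Z=9.
Step 6. [col 2: I + Z ≡ E (mod 10)] column 2: given I=5, Z=9, carry-in 0, and digits 1,2,3,5,9 already taken and all letters distinct, I+Z≡E (mod 10) forces E=4, so E=4.
Step 7. [col 3: E + Y ≡ P (mod 10)] in column 3 we have E+Y≡P with carry-in 1; given E=4, P=1 and digits 1,2,3,4,5,9 already taken and all letters distinct, that pins Y to 6. So Y=6.
Step 8. [col 4: H + Y ≡ O (mod 10)] in column 4 we have H+Y≡O with carry-in 1; given H=3, Y=6 and digits 1,2,3,4,5,6,9 already taken and all letters distinct, that pins O to 0, so O=0.
Step 9. [col 5: F + I ≡ H (mod 10)] in column 5 we have F+I≡H with carry-in 1; given I=5, H=3 and digits 0,1,2,3,4,5,6,9 already taken and all letters distinct, that pins F to 7, so F=7.

Answer: E=4, F=7, H=3, I=5, O=0, P=1, S=2, Y=6, Z=9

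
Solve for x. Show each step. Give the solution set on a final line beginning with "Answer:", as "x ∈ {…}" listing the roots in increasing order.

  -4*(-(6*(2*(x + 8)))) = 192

Step 1. [-4*(-(6*(2*(x + 8)))) = 192] -4 out front; divide by -4 ⇒ div: -(6*(2*(x + 8))) = -48.
Step 2. [-(6*(2*(x + 8))) = -48] leading − — multiply by −1 ⇒ neg: 6*(2*(x + 8)) = 48.
Step 3. [6*(2*(x + 8)) = 48] leading coefficient 6: divide by 6, so div: 2*(x + 8) = 8.
Step 4. [2*(x + 8) = 8] LHS = 2·(…); ÷2 both sides, so div: x + 8 = 4.
Step 5. [x + 8 = 4] subtract 8: x sits inside (… + 8). So sub: x = -4.

Answer: x ∈ {-4}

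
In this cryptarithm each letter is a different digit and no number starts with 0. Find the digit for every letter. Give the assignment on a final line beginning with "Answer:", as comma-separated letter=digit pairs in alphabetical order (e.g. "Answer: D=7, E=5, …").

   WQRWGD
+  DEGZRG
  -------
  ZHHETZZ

Step 1. [col 1: D + G ≡ Z (mod 10)] no forcing yet in column 1 (carry-in 0); D=9 is free and consistent — try it, so D=9.
Step 2. [col 1: D + G ≡ Z (mod 10)] G=2 is one option consistent with column 1 (D + G ≡ Z (mod 10), carry-in 0) — take it. So G=2.
Step 3. [col 1: D + G ≡ Z (mod 10)] column 1 reads D+G+carry(0)=Z with D=9, G=2; with digits 2,9 already taken and all letters distinct, the only value for Z is 1, so Z=1.
Step 4. [col 2: G + R ≡ Z (mod 10)] column 2 reads G+R+carry(1)=Z with G=2, Z=1; with digits 1,2,9 already taken and all letters distinct, the only value for R is 8. So R=8.
Step 5. [col 3: W + Z ≡ T (mod 10)] T=7 is one option consistent with column 3 (W + Z ≡ T (mod 10), carry-in 1) — take it. So T=7.
Step 6. [col 3: W + Z ≡ T (mod 10)] column 3 reads W+Z+carry(1)=T with Z=1, T=7; with digits 1,2,7,8,9 already taken and all letters distinct, the only value for W is 5. So W=5.
Step 7. [col 4: R + G ≡ E (mod 10)] column 4 reads R+G+carry(0)=E with R=8, G=2; with digits 1,2,5,7,8,9 already taken and all letters distinct, the only value for E is 0 ⇒ E=0.
Step 8. [col 5: Q + E ≡ H (mod 10)] from column 5 (E=0, carry-in 1, digits 0,1,2,5,7,8,9 already taken and all letters distinct): H must equal 4. So H=4.
Step 9. [col 5: Q + E ≡ H (mod 10)] in column 5 we have Q+E≡H with carry-in 1; given E=0, H=4 and digits 0,1,2,4,5,7,8,9 already taken and all letters distinct, that pins Q to 3 ⇒ Q=3.

Answer: D=9, E=0, G=2, H=4, Q=3, R=8, T=7, W=5, Z=1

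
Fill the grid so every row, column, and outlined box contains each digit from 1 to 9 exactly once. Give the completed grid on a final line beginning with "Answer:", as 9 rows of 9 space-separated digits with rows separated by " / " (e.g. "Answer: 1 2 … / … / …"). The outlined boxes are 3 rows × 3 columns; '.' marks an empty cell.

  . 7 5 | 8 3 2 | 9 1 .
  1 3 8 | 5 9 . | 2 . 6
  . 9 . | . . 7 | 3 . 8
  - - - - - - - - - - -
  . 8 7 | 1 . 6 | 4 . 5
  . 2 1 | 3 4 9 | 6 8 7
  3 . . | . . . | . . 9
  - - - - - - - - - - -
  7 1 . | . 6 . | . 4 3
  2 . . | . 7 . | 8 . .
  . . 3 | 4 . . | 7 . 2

Step 1. [r9c1∈{5,6,8,9}] col 1 places 8 nowhere but r9c1, so r9c1=8.
Step 2. [r6c8∈{2}] r6c8 is down to just 2. So r6c8=2.
Step 3. [r8c4∈{9}] r8c4 is down to just 9 ⇒ r8c4=9.
Step 4. [r1c1∈{4,6}] r1c1 is the only open cell in row 1 admitting 6. So r1c1=6.
Step 5. [r7c7∈{5}] r7c7's peers cover all but 5. So r7c7=5.
Step 6. [r8c8∈{6}] r8c8 has the single candidate 6 ⇒ r8c8=6.
Step 7. [r8c3∈{4}] only 4 remains possible at r8c3. So r8c3=4.
Step 8. [r8c2∈{5}] nothing but 5 survives at r8c2, so r8c2=5.
Step 9. [r6c5∈{5,8}] across col 5, 8 lands solely at r6c5 ⇒ r6c5=8.
Step 10. [r9c5∈{1,5}] col 5 places 5 nowhere but r9c5 ⇒ r9c5=5.
Step 11. [r6c3∈{6}] r6c3 has the single candidate 6 ⇒ r6c3=6.
Step 12. [r9c6∈{1}] r9c6's peers cover all but 1, so r9c6=1.
Step 13. [r9c2∈{6}] r9c2 is down to just 6 ⇒ r9c2=6.
Step 14. [r4c5∈{2}] r4c5's peers cover all but 2 ⇒ r4c5=2.
Step 15. [r6c4∈{7}] r6c4's peers cover all but 7 ⇒ r6c4=7.
Step 16. [r6c6∈{5}] r6c6 is down to just 5. So r6c6=5.
Step 17. [r7c4∈{2}] r7c4's peers cover all but 2. So r7c4=2.
Step 18. [r9c8∈{9}] r9c8's peers cover all but 9, so r9c8=9.
Step 19. [r8c9∈{1}] r8c9's peers cover all but 1. So r8c9=1.
Step 20. [r5c1∈{5}] r5c1's peers cover all but 5 ⇒ r5c1=5.
Step 21. [r6c7∈{1}] nothing but 1 survives at r6c7. So r6c7=1.
Step 22. [r3c1∈{4}] r3c1's peers cover all but 4 ⇒ r3c1=4.
Step 23. [r7c6∈{8}] nothing but 8 survives at r7c6 ⇒ r7c6=8.
Step 24. [r4c8∈{3}] only 3 remains possible at r4c8, so r4c8=3.
Step 25. [r3c8∈{5}] nothing but 5 survives at r3c8 ⇒ r3c8=5.
Step 26. [r4c1∈{9}] only 9 remains possible at r4c1. So r4c1=9.
Step 27. [r2c8∈{7}] only 7 remains possible at r2c8, so r2c8=7.
Step 28. [r3c3∈{2}] r3c3's peers cover all but 2, so r3c3=2.
Step 29. [r1c9∈{4}] r1c9 is down to just 4. So r1c9=4.
Step 30. [r2c6∈{4}] r2c6 has the single candidate 4, so r2c6=4.
Step 31. [r7c3∈{9}] r7c3 is down to just 9 ⇒ r7c3=9.
Step 32. [r3c4∈{6}] nothing but 6 survives at r3c4. So r3c4=6.
Step 33. [r6c2∈{4}] r6c2 is down to just 4, so r6c2=4.
Step 34. [r3c5∈{1}] r3c5's peers cover all but 1 ⇒ r3c5=1.
Step 35. [r8c6∈{3}] r8c6 is down to just 3, so r8c6=3.

Answer: 6 7 5 8 3 2 9 1 4 / 1 3 8 5 9 4 2 7 6 / 4 9 2 6 1 7 3 5 8 / 9 8 7 1 2 6 4 3 5 / 5 2 1 3 4 9 6 8 7 / 3 4 6 7 8 5 1 2 9 / 7 1 9 2 6 8 5 4 3 / 2 5 4 9 7 3 8 6 1 / 8 6 3 4 5 1 7 9 2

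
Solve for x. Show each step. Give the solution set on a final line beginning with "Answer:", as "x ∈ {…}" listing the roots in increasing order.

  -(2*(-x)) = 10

Step 1. [-(2*(-x)) = 10] LHS negated; negate both sides. So neg: 2*(-x) = -10.
Step 2. [2*(-x) = -10] divide by the outer 2. So div: -x = -5.
Step 3. [-x = -5] LHS negated; negate both sides. So neg: x = 5.

Answer: x ∈ {5}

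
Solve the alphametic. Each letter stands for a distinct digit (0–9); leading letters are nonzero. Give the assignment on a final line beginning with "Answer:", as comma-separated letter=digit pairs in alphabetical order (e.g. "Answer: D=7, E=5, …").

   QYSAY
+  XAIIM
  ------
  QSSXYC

Step 1. [col 1: Y + M ≡ C (mod 10)] several values work for M in column 1 (Y + M ≡ C (mod 10), carry-in 0); try M=9 ⇒ M=9.
Step 2. [col 1: Y + M ≡ C (mod 10)] several values work for C in column 1 (Y + M ≡ C (mod 10), carry-in 0); try C=3, so C=3.
Step 3. [Q] the sum has 6 digits but both addends have 5; that extra leading digit Q is the final carry, namely 1. So Q=1.
Step 4. [col 1: Y + M ≡ C (mod 10)] in column 1 we have Y+M≡C with carry-in 0; given M=9, C=3 and digits 1,3,9 already taken and all letters distinct, that pins Y to 4 ⇒ Y=4.
Step 5. [col 2: A + I ≡ Y (mod 10)] no forcing yet in column 2 (carry-in 1); A=6 is free and consistent — try it. So A=6.
Step 6. [col 2: A + I ≡ Y (mod 10)] column 2 reads A+I+carry(1)=Y with A=6, Y=4; with digits 1,3,4,6,9 already taken and all letters distinct, the only value for I is 7, so I=7.
Step 7. [col 3: S + I ≡ X (mod 10)] no forcing yet in column 3 (carry-in 1); X=8 is free and consistent — try it. So X=8.
Step 8. [col 3: S + I ≡ X (mod 10)] in column 3 we have S+I≡X with carry-in 1; given I=7, X=8 and digits 1,3,4,6,7,8,9 already taken and all letters distinct, that pins S to 0 ⇒ S=0.

Answer: A=6, C=3, I=7, M=9, Q=1, S=0, X=8, Y=4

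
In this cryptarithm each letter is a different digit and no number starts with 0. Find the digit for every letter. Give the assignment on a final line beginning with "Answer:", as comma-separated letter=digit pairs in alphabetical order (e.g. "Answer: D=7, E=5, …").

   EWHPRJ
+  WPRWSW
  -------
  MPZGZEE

Step 1. [col 1: J + W ≡ E (mod 10)] column 1 (J + W ≡ E (mod 10), carry-in 0) doesn't pin E yet; pick E=2 and continue. So E=2.
Step 2. [col 1: J + W ≡ E (mod 10)] no forcing yet in column 1 (carry-in 0); W=8 is free and consistent — try it ⇒ W=8.
Step 3. [M] the sum has 7 digits but both addends have 6; that extra leading digit M is the final carry, namely 1, so M=1.
Step 4. [col 1: J + W ≡ E (mod 10)] in column 1 we have J+W≡E with carry-in 0; given W=8, E=2 and digits 1,2,8 already taken and all letters distinct, that pins J to 4 ⇒ J=4.
Step 5. [col 2: R + S ≡ E (mod 10)] R=6 is one option consistent with column 2 (R + S ≡ E (mod 10), carry-in 1) — take it ⇒ R=6.
Step 6. [col 2: R + S ≡ E (mod 10)] in column 2 we have R+S≡E with carry-in 1; given R=6, E=2 and digits 1,2,4,6,8 already taken and all letters distinct, that pins S to 5, so S=5.
Step 7. [col 3: P + W ≡ Z (mod 10)] in column 3 we have P+W≡Z with carry-in 1; given W=8 and digits 1,2,4,5,6,8 already taken and all letters distinct, that pins P to 0 ⇒ P=0.
Step 8. [col 3: P + W ≡ Z (mod 10)] in column 3 we have P+W≡Z with carry-in 1; given P=0, W=8 and digits 0,1,2,4,5,6,8 already taken and all letters distinct, that pins Z to 9 ⇒ Z=9.
Step 9. [col 4: H + R ≡ G (mod 10)] in column 4 we have H+R≡G with carry-in 0; given R=6 and digits 0,1,2,4,5,6,8,9 already taken and all letters distinct, that pins H to 7. So H=7.
Step 10. [col 4: H + R ≡ G (mod 10)] column 4: given H=7, R=6, carry-in 0, and digits 0,1,2,4,5,6,7,8,9 already taken and all letters distinct, H+R≡G (mod 10) forces G=3, so G=3.

Answer: E=2, G=3, H=7, J=4, M=1, P=0, R=6, S=5, W=8, Z=9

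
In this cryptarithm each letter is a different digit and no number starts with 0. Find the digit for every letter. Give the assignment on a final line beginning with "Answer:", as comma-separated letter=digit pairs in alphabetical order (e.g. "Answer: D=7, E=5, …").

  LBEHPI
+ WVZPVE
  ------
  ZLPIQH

Step 1. [col 1: I + E ≡ H (mod 10)] H=3 is one option consistent with column 1 (I + E ≡ H (mod 10), carry-in 0) — take it ⇒ H=3.
Step 2. [col 1: I + E ≡ H (mod 10)] several values work for E in column 1 (I + E ≡ H (mod 10), carry-in 0); try E=5, so E=5.
Step 3. [col 1: I + E ≡ H (mod 10)] column 1: given E=5, H=3, carry-in 0, and digits 3,5 already taken and all letters distinct, I+E≡H (mod 10) forces I=8. So I=8.
Step 4. [col 2: P + V ≡ Q (mod 10)] several values work for P in column 2 (P + V ≡ Q (mod 10), carry-in 1); try P=4 ⇒ P=4.
Step 5. [col 2: P + V ≡ Q (mod 10)] several values work for Q in column 2 (P + V ≡ Q (mod 10), carry-in 1); try Q=1, so Q=1.
Step 6. [col 2: P + V ≡ Q (mod 10)] from column 2 (P=4, Q=1, carry-in 1, digits 1,3,4,5,8 already taken and all letters distinct): V must equal 6 ⇒ V=6.
Step 7. [col 4: E + Z ≡ P (mod 10)] from column 4 (E=5, P=4, carry-in 0, digits 1,3,4,5,6,8 already taken and all letters distinct): Z must equal 9 ⇒ Z=9.
Step 8. [col 5: B + V ≡ L (mod 10)] column 5: given V=6, carry-in 1, and digits 1,3,4,5,6,8,9 already taken and all letters distinct, B+V≡L (mod 10) forces L=7. So L=7.
Step 9. [col 5: B + V ≡ L (mod 10)] in column 5 we have B+V≡L with carry-in 1; given V=6, L=7 and digits 1,3,4,5,6,7,8,9 already taken and all letters distinct, that pins B to 0 ⇒ B=0.
Step 10. [col 6: L + W ≡ Z (mod 10)] in column 6 we have L+W≡Z with carry-in 0; given L=7, Z=9 and digits 0,1,3,4,5,6,7,8,9 already taken and all letters distinct, that pins W to 2. So W=2.

Answer: B=0, E=5, H=3, I=8, L=7, P=4, Q=1, V=6, W=2, Z=9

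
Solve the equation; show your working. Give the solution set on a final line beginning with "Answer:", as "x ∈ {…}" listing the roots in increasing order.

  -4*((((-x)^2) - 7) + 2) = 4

Step 1. [-4*((((-x)^2) - 7) + 2) = 4] leading coefficient -4: divide by -4 ⇒ div: (((-x)^2) - 7) + 2 = -1.
Step 2. [(((-x)^2) - 7) + 2 = -1] 2 comes off first (subtract 2), so sub: ((-x)^2) - 7 = -3.
Step 3. [((-x)^2) - 7 = -3] add 7: x sits inside (… - 7), so sub: (-x)^2 = 4.
Step 4. [(-x)^2 = 4] √ both sides: 4 ≥ 0 gives two branches, so sqrt: -x = 2 or -2.
Step 5. [-x = 2 or -2] LHS negated; negate both sides. So neg: x = -2 or 2.

Answer: x ∈ {-2, 2}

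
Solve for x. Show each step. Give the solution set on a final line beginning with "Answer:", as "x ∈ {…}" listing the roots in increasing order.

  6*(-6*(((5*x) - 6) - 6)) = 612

Step 1. [6*(-6*(((5*x) - 6) - 6)) = 612] 6 out front; divide by 6 ⇒ div: -6*(((5*x) - 6) - 6) = 102.
Step 2. [-6*(((5*x) - 6) - 6) = 102] leading coefficient -6: divide by -6. So div: ((5*x) - 6) - 6 = -17.
Step 3. [((5*x) - 6) - 6 = -17] peel the -6: add 6 from each side ⇒ sub: (5*x) - 6 = -11.
Step 4. [(5*x) - 6 = -11] add 6: x sits inside (… - 6) ⇒ sub: 5*x = -5.
Step 5. [5*x = -5] 5 out front; divide by 5, so div: x = -1.

Answer: x ∈ {-1}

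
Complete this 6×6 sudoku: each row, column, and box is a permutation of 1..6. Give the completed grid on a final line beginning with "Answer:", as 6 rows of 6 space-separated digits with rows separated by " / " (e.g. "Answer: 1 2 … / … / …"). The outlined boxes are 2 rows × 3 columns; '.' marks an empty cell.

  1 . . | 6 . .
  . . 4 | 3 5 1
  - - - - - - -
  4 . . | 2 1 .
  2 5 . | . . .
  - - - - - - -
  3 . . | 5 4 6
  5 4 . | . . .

Step 1. [r2c2∈{2,6}] across row 2, 2 lands solely at r2c2, so r2c2=2.
Step 2. [r4c3∈{1,3,6}] r4c3 is the only open cell in row 4 admitting 1 ⇒ r4c3=1.
Step 3. [r3c2∈{3,6}] in col 2, 6 fits only at r3c2 ⇒ r3c2=6.
Step 4. [r1c6∈{2,4}] r1c6 is the only open cell in row 1 admitting 4, so r1c6=4.
Step 5. [r6c6∈{2,3}] col 6 places 2 nowhere but r6c6. So r6c6=2.
Step 6. [r4c6∈{3}] r4c6 has the single candidate 3, so r4c6=3.
Step 7. [r1c2∈{3}] r1c2 is down to just 3 ⇒ r1c2=3.
Step 8. [r6c3∈{6}] r6c3 has the single candidate 6 ⇒ r6c3=6.
Step 9. [r2c1∈{6}] nothing but 6 survives at r2c1 ⇒ r2c1=6.
Step 10. [r6c4∈{1}] r6c4 is down to just 1, so r6c4=1.
Step 11. [r5c2∈{1}] r5c2 has the single candidate 1 ⇒ r5c2=1.
Step 12. [r1c5∈{2}] r1c5 is down to just 2 ⇒ r1c5=2.
Step 13. [r4c5∈{6}] only 6 remains possible at r4c5, so r4c5=6.
Step 14. [r3c6∈{5}] r3c6's peers cover all but 5 ⇒ r3c6=5.
Step 15. [r4c4∈{4}] r4c4's peers cover all but 4. So r4c4=4.
Step 16. [r6c5∈{3}] nothing but 3 survives at r6c5 ⇒ r6c5=3.
Step 17. [r5c3∈{2}] r5c3 is down to just 2. So r5c3=2.
Step 18. [r1c3∈{5}] nothing but 5 survives at r1c3 ⇒ r1c3=5.
Step 19. [r3c3∈{3}] nothing but 3 survives at r3c3 ⇒ r3c3=3.

Answer: 1 3 5 6 2 4 / 6 2 4 3 5 1 / 4 6 3 2 1 5 / 2 5 1 4 6 3 / 3 1 2 5 4 6 / 5 4 6 1 3 2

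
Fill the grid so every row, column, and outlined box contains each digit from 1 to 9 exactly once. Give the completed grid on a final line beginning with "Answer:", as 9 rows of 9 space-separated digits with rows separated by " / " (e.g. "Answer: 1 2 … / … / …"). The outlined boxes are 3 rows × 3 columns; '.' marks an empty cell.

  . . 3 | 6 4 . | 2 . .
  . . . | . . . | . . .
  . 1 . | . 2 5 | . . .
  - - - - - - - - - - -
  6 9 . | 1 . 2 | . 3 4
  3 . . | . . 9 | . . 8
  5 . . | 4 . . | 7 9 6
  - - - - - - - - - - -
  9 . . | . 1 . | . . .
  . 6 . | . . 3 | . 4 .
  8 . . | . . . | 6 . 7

Step 1. [r1c1∈{7}] r1c1 has the single candidate 7 ⇒ r1c1=7.
Step 2. [r1c9∈{1,5,9}] row 1 places 9 nowhere but r1c9. So r1c9=9.
Step 3. [r6c6∈{8}] r6c6's peers cover all but 8. So r6c6=8.
Step 4. [r5c8∈{1,2,5}] in box 6, 2 fits only at r5c8. So r5c8=2.
Step 5. [r3c9∈{3}] r3c9 has the single candidate 3, so r3c9=3.
Step 6. [r8c1∈{1,2}] in col 1, 1 fits only at r8c1, so r8c1=1.
Step 7. [r3c1∈{4}] r3c1 is down to just 4, so r3c1=4.
Step 8. [r3c7∈{8}] nothing but 8 survives at r3c7 ⇒ r3c7=8.
Step 9. [r4c7∈{5}] r4c7 is down to just 5. So r4c7=5.
Step 10. [r4c5∈{7}] only 7 remains possible at r4c5. So r4c5=7.
Step 11. [r2c9∈{1,5}] r2c9 is the only open cell in col 9 admitting 1. So r2c9=1.
Step 12. [r6c2∈{2}] r6c2 is down to just 2, so r6c2=2.
Step 13. [r2c6∈{7}] r2c6 has the single candidate 7, so r2c6=7.
Step 14. [r3c4∈{9}] r3c4 is down to just 9, so r3c4=9.
Step 15. [r1c8∈{5}] nothing but 5 survives at r1c8, so r1c8=5.
Step 16. [r5c4∈{5}] r5c4's peers cover all but 5. So r5c4=5.
Step 17. [r2c3∈{2,5,6,8,9}] across row 2, 9 lands solely at r2c3. So r2c3=9.
Step 18. [r9c2∈{3,4,5}] 3 has one home in row 9: r9c2. So r9c2=3.
Step 19. [r9c4∈{2}] r9c4 is down to just 2, so r9c4=2.
Step 20. [r9c5∈{5,9}] 9 has one home in row 9: r9c5, so r9c5=9.
Step 21. [r9c3∈{4,5}] 5 has one home in row 9: r9c3 ⇒ r9c3=5.
Step 22. [r7c9∈{2,5}] in row 7, 5 fits only at r7c9, so r7c9=5.
Step 23. [r7c3∈{2,4,7}] across row 7, 2 lands solely at r7c3 ⇒ r7c3=2.
Step 24. [r8c3∈{7}] only 7 remains possible at r8c3 ⇒ r8c3=7.
Step 25. [r8c4∈{8}] nothing but 8 survives at r8c4 ⇒ r8c4=8.
Step 26. [r2c5∈{3,8}] col 5 places 8 nowhere but r2c5. So r2c5=8.
Step 27. [r7c2∈{4}] r7c2 is down to just 4. So r7c2=4.
Step 28. [r2c8∈{6}] r2c8 has the single candidate 6 ⇒ r2c8=6.
Step 29. [r5c3∈{1,4}] 4 has one home in row 5: r5c3, so r5c3=4.
Step 30. [r5c5∈{6}] r5c5's peers cover all but 6. So r5c5=6.
Step 31. [r9c8∈{1}] r9c8 has the single candidate 1. So r9c8=1.
Step 32. [r3c8∈{7}] r3c8's peers cover all but 7. So r3c8=7.
Step 33. [r7c8∈{8}] r7c8 has the single candidate 8. So r7c8=8.
Step 34. [r2c2∈{5}] r2c2 is down to just 5. So r2c2=5.
Step 35. [r7c7∈{3}] r7c7's peers cover all but 3 ⇒ r7c7=3.
Step 36. [r4c3∈{8}] r4c3 is down to just 8. So r4c3=8.
Step 37. [r6c3∈{1}] r6c3 is down to just 1, so r6c3=1.
Step 38. [r8c9∈{2}] r8c9 is down to just 2, so r8c9=2.
Step 39. [r1c2∈{8}] r1c2 has the single candidate 8. So r1c2=8.
Step 40. [r8c7∈{9}] nothing but 9 survives at r8c7. So r8c7=9.
Step 41. [r8c5∈{5}] only 5 remains possible at r8c5, so r8c5=5.
Step 42. [r1c6∈{1}] r1c6's peers cover all but 1, so r1c6=1.
Step 43. [r9c6∈{4}] nothing but 4 survives at r9c6, so r9c6=4.
Step 44. [r3c3∈{6}] r3c3's peers cover all but 6, so r3c3=6.
Step 45. [r5c2∈{7}] nothing but 7 survives at r5c2, so r5c2=7.
Step 46. [r7c4∈{7}] r7c4's peers cover all but 7, so r7c4=7.
Step 47. [r2c7∈{4}] r2c7's peers cover all but 4, so r2c7=4.
Step 48. [r2c1∈{2}] r2c1 has the single candidate 2 ⇒ r2c1=2.
Step 49. [r6c5∈{3}] only 3 remains possible at r6c5, so r6c5=3.
Step 50. [r5c7∈{1}] nothing but 1 survives at r5c7. So r5c7=1.
Step 51. [r2c4∈{3}] r2c4 has the single candidate 3. So r2c4=3.
Step 52. [r7c6∈{6}] r7c6 has the single candidate 6 ⇒ r7c6=6.

Answer: 7 8 3 6 4 1 2 5 9 / 2 5 9 3 8 7 4 6 1 / 4 1 6 9 2 5 8 7 3 / 6 9 8 1 7 2 5 3 4 / 3 7 4 5 6 9 1 2 8 / 5 2 1 4 3 8 7 9 6 / 9 4 2 7 1 6 3 8 5 / 1 6 7 8 5 3 9 4 2 / 8 3 5 2 9 4 6 1 7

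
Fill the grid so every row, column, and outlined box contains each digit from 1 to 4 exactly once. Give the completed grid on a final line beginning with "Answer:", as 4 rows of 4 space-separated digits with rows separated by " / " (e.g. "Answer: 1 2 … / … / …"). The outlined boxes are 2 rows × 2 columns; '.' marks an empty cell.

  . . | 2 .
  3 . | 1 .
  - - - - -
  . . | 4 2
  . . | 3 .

Step 1. [r3c1∈{1}] nothing but 1 survives at r3c1, so r3c1=1.
Step 2. [r1c1∈{4}] r1c1 has the single candidate 4. So r1c1=4.
Step 3. [r4c1∈{2}] r4c1 has the single candidate 2, so r4c1=2.
Step 4. [r3c2∈{3}] only 3 remains possible at r3c2. So r3c2=3.
Step 5. [r1c2∈{1}] r1c2 is down to just 1 ⇒ r1c2=1.
Step 6. [r1c4∈{3}] r1c4's peers cover all but 3, so r1c4=3.
Step 7. [r4c2∈{4}] only 4 remains possible at r4c2 ⇒ r4c2=4.
Step 8. [r2c2∈{2}] r2c2 has the single candidate 2. So r2c2=2.
Step 9. [r4c4∈{1}] only 1 remains possible at r4c4, so r4c4=1.
Step 10. [r2c4∈{4}] only 4 remains possible at r2c4. So r2c4=4.

Answer: 4 1 2 3 / 3 2 1 4 / 1 3 4 2 / 2 4 3 1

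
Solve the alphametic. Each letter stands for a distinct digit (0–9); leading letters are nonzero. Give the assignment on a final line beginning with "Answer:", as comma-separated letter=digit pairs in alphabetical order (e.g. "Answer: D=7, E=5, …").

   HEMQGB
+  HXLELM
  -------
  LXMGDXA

Step 1. [col 1: B + M ≡ A (mod 10)] B=9 is one option consistent with column 1 (B + M ≡ A (mod 10), carry-in 0) — take it ⇒ B=9.
Step 2. [col 1: B + M ≡ A (mod 10)] no forcing yet in column 1 (carry-in 0); M=3 is free and consistent — try it. So M=3.
Step 3. [col 1: B + M ≡ A (mod 10)] column 1: given B=9, M=3, carry-in 0, and digits 3,9 already taken and all letters distinct, B+M≡A (mod 10) forces A=2, so A=2.
Step 4. [col 2: G + L ≡ X (mod 10)] column 2 (G + L ≡ X (mod 10), carry-in 1) doesn't pin G yet; pick G=5 and continue, so G=5.
Step 5. [col 2: G + L ≡ X (mod 10)] column 2 (G + L ≡ X (mod 10), carry-in 1) doesn't pin X yet; pick X=7 and continue ⇒ X=7.
Step 6. [col 2: G + L ≡ X (mod 10)] from column 2 (G=5, X=7, carry-in 1, digits 2,3,5,7,9 already taken and all letters distinct): L must equal 1. So L=1.
Step 7. [col 3: Q + E ≡ D (mod 10)] several values work for E in column 3 (Q + E ≡ D (mod 10), carry-in 0); try E=6, so E=6.
Step 8. [col 3: Q + E ≡ D (mod 10)] no forcing yet in column 3 (carry-in 0); D=0 is free and consistent — try it ⇒ D=0.
Step 9. [col 3: Q + E ≡ D (mod 10)] column 3 reads Q+E+carry(0)=D with E=6, D=0; with digits 0,1,2,3,5,6,7,9 already taken and all letters distinct, the only value for Q is 4, so Q=4.
Step 10. [col 6: H + H ≡ X (mod 10)] column 6: given X=7, carry-in 1, and digits 0,1,2,3,4,5,6,7,9 already taken and all letters distinct, H+H≡X (mod 10) forces H=8, so H=8.

Answer: A=2, B=9, D=0, E=6, G=5, H=8, L=1, M=3, Q=4, X=7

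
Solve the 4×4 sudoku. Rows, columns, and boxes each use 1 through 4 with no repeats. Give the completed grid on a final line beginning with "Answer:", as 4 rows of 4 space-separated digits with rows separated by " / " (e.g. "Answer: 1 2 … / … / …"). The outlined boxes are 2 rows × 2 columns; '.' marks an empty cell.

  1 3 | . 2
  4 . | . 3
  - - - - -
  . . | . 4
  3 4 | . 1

Step 1. [r3c1∈{2}] nothing but 2 survives at r3c1. So r3c1=2.
Step 2. [r3c2∈{1}] only 1 remains possible at r3c2, so r3c2=1.
Step 3. [r2c3∈{1}] r2c3 has the single candidate 1 ⇒ r2c3=1.
Step 4. [r1c3∈{4}] r1c3 has the single candidate 4 ⇒ r1c3=4.
Step 5. [r3c3∈{3}] nothing but 3 survives at r3c3, so r3c3=3.
Step 6. [r2c2∈{2}] nothing but 2 survives at r2c2 ⇒ r2c2=2.
Step 7. [r4c3∈{2}] r4c3 is down to just 2, so r4c3=2.

Answer: 1 3 4 2 / 4 2 1 3 / 2 1 3 4 / 3 4 2 1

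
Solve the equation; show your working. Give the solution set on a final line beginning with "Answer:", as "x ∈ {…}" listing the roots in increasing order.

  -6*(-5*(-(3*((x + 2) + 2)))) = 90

Step 1. [-6*(-5*(-(3*((x + 2) + 2)))) = 90] leading coefficient -6: divide by -6 ⇒ div: -5*(-(3*((x + 2) + 2))) = -15.
Step 2. [-5*(-(3*((x + 2) + 2))) = -15] LHS = -5·(…); ÷-5 both sides ⇒ div: -(3*((x + 2) + 2)) = 3.
Step 3. [-(3*((x + 2) + 2)) = 3] flip signs both sides ⇒ neg: 3*((x + 2) + 2) = -3.
Step 4. [3*((x + 2) + 2) = -3] LHS = 3·(…); ÷3 both sides ⇒ div: (x + 2) + 2 = -1.
Step 5. [(x + 2) + 2 = -1] subtract 2: x sits inside (… + 2), so sub: x + 2 = -3.
Step 6. [x + 2 = -3] 2 comes off first (subtract 2) ⇒ sub: x = -5.

Answer: x ∈ {-5}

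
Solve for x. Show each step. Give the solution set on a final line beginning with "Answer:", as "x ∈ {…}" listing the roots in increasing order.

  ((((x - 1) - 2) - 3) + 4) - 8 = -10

Step 1. [((((x - 1) - 2) - 3) + 4) - 8 = -10] -8 is outermost — add 8 both sides ⇒ sub: (((x - 1) - 2) - 3) + 4 = -2.
Step 2. [(((x - 1) - 2) - 3) + 4 = -2] the outer +4 inverts by subtracting 4 ⇒ sub: ((x - 1) - 2) - 3 = -6.
Step 3. [((x - 1) - 2) - 3 = -6] the outer -3 inverts by adding 3 ⇒ sub: (x - 1) - 2 = -3.
Step 4. [(x - 1) - 2 = -3] peel the -2: add 2 from each side, so sub: x - 1 = -1.
Step 5. [x - 1 = -1] the outer -1 inverts by adding 1, so sub: x = 0.

Answer: x ∈ {0}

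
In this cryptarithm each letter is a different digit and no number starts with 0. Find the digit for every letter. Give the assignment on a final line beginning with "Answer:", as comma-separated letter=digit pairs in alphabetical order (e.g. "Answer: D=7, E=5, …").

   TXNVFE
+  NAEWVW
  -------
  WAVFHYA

Step 1. [col 1: E + W ≡ A (mod 10)] several values work for W in column 1 (E + W ≡ A (mod 10), carry-in 0); try W=1. So W=1.
Step 2. [col 1: E + W ≡ A (mod 10)] E=9 is one option consistent with column 1 (E + W ≡ A (mod 10), carry-in 0) — take it, so E=9.
Step 3. [col 1: E + W ≡ A (mod 10)] in column 1 we have E+W≡A with carry-in 0; given E=9, W=1 and digits 1,9 already taken and all letters distinct, that pins A to 0, so A=0.
Step 4. [col 2: F + V ≡ Y (mod 10)] V=5 is one option consistent with column 2 (F + V ≡ Y (mod 10), carry-in 1) — take it ⇒ V=5.
Step 5. [col 2: F + V ≡ Y (mod 10)] F=2 is one option consistent with column 2 (F + V ≡ Y (mod 10), carry-in 1) — take it, so F=2.
Step 6. [col 2: F + V ≡ Y (mod 10)] column 2 reads F+V+carry(1)=Y with F=2, V=5; with digits 0,1,2,5,9 already taken and all letters distinct, the only value for Y is 8, so Y=8.
Step 7. [col 3: V + W ≡ H (mod 10)] in column 3 we have V+W≡H with carry-in 0; given V=5, W=1 and digits 0,1,2,5,8,9 already taken and all letters distinct, that pins H to 6, so H=6.
Step 8. [col 4: N + E ≡ F (mod 10)] column 4: given E=9, F=2, carry-in 0, and digits 0,1,2,5,6,8,9 already taken and all letters distinct, N+E≡F (mod 10) forces N=3 ⇒ N=3.
Step 9. [col 5: X + A ≡ V (mod 10)] column 5: given A=0, V=5, carry-in 1, and digits 0,1,2,3,5,6,8,9 already taken and all letters distinct, X+A≡V (mod 10) forces X=4, so X=4.
Step 10. [col 6: T + N ≡ A (mod 10)] in column 6 we have T+N≡A with carry-in 0; given N=3, A=0 and digits 0,1,2,3,4,5,6,8,9 already taken and all letters distinct, that pins T to 7 ⇒ T=7.

Answer: A=0, E=9, F=2, H=6, N=3, T=7, V=5, W=1, X=4, Y=8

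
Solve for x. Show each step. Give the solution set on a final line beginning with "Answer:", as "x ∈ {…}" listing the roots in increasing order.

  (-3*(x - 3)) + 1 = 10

Step 1. [(-3*(x - 3)) + 1 = 10] the outer +1 inverts by subtracting 1. So sub: -3*(x - 3) = 9.
Step 2. [-3*(x - 3) = 9] -3 out front; divide by -3 ⇒ div: x - 3 = -3.
Step 3. [x - 3 = -3] peel the -3: add 3 from each side ⇒ sub: x = 0.

Answer: x ∈ {0}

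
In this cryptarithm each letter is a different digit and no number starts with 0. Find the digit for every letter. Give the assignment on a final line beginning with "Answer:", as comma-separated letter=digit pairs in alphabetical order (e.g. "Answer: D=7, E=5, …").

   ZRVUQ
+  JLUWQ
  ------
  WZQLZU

Step 1. [col 1: Q + Q ≡ U (mod 10)] several values work for U in column 1 (Q + Q ≡ U (mod 10), carry-in 0); try U=6. So U=6.
Step 2. [col 1: Q + Q ≡ U (mod 10)] Q=3 is one option consistent with column 1 (Q + Q ≡ U (mod 10), carry-in 0) — take it ⇒ Q=3.
Step 3. [col 2: U + W ≡ Z (mod 10)] column 2 (U + W ≡ Z (mod 10), carry-in 0) doesn't pin Z yet; pick Z=7 and continue ⇒ Z=7.
Step 4. [col 2: U + W ≡ Z (mod 10)] column 2: given U=6, Z=7, carry-in 0, and digits 3,6,7 already taken and all letters distinct, U+W≡Z (mod 10) forces W=1 ⇒ W=1.
Step 5. [col 3: V + U ≡ L (mod 10)] column 3 (V + U ≡ L (mod 10), carry-in 0) doesn't pin V yet; pick V=2 and continue ⇒ V=2.
Step 6. [col 3: V + U ≡ L (mod 10)] column 3: given V=2, U=6, carry-in 0, and digits 1,2,3,6,7 already taken and all letters distinct, V+U≡L (mod 10) forces L=8. So L=8.
Step 7. [col 4: R + L ≡ Q (mod 10)] column 4 reads R+L+carry(0)=Q with L=8, Q=3; with digits 1,2,3,6,7,8 already taken and all letters distinct, the only value for R is 5 ⇒ R=5.
Step 8. [col 5: Z + J ≡ Z (mod 10)] in column 5 we have Z+J≡Z with carry-in 1; given Z=7 and digits 1,2,3,5,6,7,8 already taken and all letters distinct, that pins J to 9 ⇒ J=9.

Answer: J=9, L=8, Q=3, R=5, U=6, V=2, W=1, Z=7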